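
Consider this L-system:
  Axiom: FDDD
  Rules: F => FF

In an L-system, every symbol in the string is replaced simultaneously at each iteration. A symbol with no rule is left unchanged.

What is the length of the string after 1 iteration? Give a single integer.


Step 0: length = 4
Step 1: length = 5

Answer: 5


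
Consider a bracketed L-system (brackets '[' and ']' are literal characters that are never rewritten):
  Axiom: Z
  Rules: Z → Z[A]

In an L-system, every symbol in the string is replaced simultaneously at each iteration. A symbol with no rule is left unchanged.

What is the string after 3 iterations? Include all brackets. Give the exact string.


Step 0: Z
Step 1: Z[A]
Step 2: Z[A][A]
Step 3: Z[A][A][A]

Answer: Z[A][A][A]


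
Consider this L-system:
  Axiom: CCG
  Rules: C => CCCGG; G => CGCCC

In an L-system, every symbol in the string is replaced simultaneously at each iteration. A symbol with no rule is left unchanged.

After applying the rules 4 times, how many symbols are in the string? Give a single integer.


Answer: 1875

Derivation:
Step 0: length = 3
Step 1: length = 15
Step 2: length = 75
Step 3: length = 375
Step 4: length = 1875


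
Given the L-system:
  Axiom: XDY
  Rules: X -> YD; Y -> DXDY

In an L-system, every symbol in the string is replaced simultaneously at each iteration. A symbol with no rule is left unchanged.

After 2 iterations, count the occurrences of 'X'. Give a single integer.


Answer: 2

Derivation:
Step 0: XDY  (1 'X')
Step 1: YDDDXDY  (1 'X')
Step 2: DXDYDDDYDDDXDY  (2 'X')


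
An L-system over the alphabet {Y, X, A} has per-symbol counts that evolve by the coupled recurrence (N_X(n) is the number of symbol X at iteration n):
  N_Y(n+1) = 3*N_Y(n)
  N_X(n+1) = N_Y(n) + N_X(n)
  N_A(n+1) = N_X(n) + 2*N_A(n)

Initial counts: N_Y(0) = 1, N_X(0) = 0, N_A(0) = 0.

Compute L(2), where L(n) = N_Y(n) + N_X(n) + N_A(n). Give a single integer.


Answer: 14

Derivation:
Step 0: N_Y=1, N_X=0, N_A=0, L=1
Step 1: N_Y=3, N_X=1, N_A=0, L=4
Step 2: N_Y=9, N_X=4, N_A=1, L=14


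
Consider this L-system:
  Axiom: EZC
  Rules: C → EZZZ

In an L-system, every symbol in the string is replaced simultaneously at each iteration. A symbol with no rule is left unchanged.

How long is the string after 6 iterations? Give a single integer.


Answer: 6

Derivation:
Step 0: length = 3
Step 1: length = 6
Step 2: length = 6
Step 3: length = 6
Step 4: length = 6
Step 5: length = 6
Step 6: length = 6


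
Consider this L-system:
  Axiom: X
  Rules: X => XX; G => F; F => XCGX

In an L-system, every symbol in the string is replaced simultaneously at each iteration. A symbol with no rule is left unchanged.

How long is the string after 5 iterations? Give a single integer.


Answer: 32

Derivation:
Step 0: length = 1
Step 1: length = 2
Step 2: length = 4
Step 3: length = 8
Step 4: length = 16
Step 5: length = 32


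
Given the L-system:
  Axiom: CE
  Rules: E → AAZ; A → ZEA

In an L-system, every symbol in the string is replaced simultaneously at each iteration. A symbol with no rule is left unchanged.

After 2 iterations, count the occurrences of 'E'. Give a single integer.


Answer: 2

Derivation:
Step 0: CE  (1 'E')
Step 1: CAAZ  (0 'E')
Step 2: CZEAZEAZ  (2 'E')


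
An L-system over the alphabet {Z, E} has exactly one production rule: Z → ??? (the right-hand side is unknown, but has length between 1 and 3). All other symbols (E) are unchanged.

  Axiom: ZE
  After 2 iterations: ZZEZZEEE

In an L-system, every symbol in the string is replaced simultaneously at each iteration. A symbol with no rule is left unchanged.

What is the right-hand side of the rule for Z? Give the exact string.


Trying Z → ZZE:
  Step 0: ZE
  Step 1: ZZEE
  Step 2: ZZEZZEEE
Matches the given result.

Answer: ZZE


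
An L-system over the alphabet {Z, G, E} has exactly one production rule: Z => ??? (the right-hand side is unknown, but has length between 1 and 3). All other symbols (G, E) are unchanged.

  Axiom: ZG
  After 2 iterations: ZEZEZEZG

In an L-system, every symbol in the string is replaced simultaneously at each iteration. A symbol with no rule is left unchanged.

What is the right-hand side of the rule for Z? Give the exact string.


Answer: ZEZ

Derivation:
Trying Z => ZEZ:
  Step 0: ZG
  Step 1: ZEZG
  Step 2: ZEZEZEZG
Matches the given result.


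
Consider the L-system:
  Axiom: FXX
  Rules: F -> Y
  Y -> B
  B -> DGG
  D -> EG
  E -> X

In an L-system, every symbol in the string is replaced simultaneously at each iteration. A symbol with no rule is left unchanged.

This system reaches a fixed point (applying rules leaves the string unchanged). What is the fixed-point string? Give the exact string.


Answer: XGGGXX

Derivation:
Step 0: FXX
Step 1: YXX
Step 2: BXX
Step 3: DGGXX
Step 4: EGGGXX
Step 5: XGGGXX
Step 6: XGGGXX  (unchanged — fixed point at step 5)


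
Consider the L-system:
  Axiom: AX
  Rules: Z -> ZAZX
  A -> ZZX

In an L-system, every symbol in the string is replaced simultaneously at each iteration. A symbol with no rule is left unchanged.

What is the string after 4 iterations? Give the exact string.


Step 0: AX
Step 1: ZZXX
Step 2: ZAZXZAZXXX
Step 3: ZAZXZZXZAZXXZAZXZZXZAZXXXX
Step 4: ZAZXZZXZAZXXZAZXZAZXXZAZXZZXZAZXXXZAZXZZXZAZXXZAZXZAZXXZAZXZZXZAZXXXXX

Answer: ZAZXZZXZAZXXZAZXZAZXXZAZXZZXZAZXXXZAZXZZXZAZXXZAZXZAZXXZAZXZZXZAZXXXXX


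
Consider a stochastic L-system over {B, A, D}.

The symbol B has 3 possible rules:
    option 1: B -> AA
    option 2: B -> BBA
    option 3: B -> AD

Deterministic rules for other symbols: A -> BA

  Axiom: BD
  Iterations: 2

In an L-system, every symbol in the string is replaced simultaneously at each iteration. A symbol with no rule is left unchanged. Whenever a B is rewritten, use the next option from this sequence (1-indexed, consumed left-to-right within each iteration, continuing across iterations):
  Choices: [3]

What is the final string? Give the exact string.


Step 0: BD
Step 1: ADD  (used choices [3])
Step 2: BADD  (used choices [])

Answer: BADD


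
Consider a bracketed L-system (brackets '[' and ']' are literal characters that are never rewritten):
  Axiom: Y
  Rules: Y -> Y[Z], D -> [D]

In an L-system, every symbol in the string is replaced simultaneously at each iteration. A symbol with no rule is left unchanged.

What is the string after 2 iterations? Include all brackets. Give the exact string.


Answer: Y[Z][Z]

Derivation:
Step 0: Y
Step 1: Y[Z]
Step 2: Y[Z][Z]


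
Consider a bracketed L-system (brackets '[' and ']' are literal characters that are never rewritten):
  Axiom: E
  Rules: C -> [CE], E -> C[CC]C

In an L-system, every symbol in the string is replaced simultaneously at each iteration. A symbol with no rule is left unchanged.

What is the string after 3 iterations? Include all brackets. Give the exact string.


Answer: [[CE]C[CC]C][[[CE]C[CC]C][[CE]C[CC]C]][[CE]C[CC]C]

Derivation:
Step 0: E
Step 1: C[CC]C
Step 2: [CE][[CE][CE]][CE]
Step 3: [[CE]C[CC]C][[[CE]C[CC]C][[CE]C[CC]C]][[CE]C[CC]C]


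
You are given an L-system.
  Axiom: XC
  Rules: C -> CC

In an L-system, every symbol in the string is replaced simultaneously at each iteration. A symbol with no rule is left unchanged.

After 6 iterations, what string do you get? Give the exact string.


Step 0: XC
Step 1: XCC
Step 2: XCCCC
Step 3: XCCCCCCCC
Step 4: XCCCCCCCCCCCCCCCC
Step 5: XCCCCCCCCCCCCCCCCCCCCCCCCCCCCCCCC
Step 6: XCCCCCCCCCCCCCCCCCCCCCCCCCCCCCCCCCCCCCCCCCCCCCCCCCCCCCCCCCCCCCCCC

Answer: XCCCCCCCCCCCCCCCCCCCCCCCCCCCCCCCCCCCCCCCCCCCCCCCCCCCCCCCCCCCCCCCC


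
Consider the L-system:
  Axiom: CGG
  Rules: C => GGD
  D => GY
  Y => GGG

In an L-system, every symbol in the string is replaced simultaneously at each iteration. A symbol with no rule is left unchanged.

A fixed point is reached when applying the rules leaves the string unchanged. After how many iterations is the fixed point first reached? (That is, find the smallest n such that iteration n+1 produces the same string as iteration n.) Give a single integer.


Answer: 3

Derivation:
Step 0: CGG
Step 1: GGDGG
Step 2: GGGYGG
Step 3: GGGGGGGG
Step 4: GGGGGGGG  (unchanged — fixed point at step 3)


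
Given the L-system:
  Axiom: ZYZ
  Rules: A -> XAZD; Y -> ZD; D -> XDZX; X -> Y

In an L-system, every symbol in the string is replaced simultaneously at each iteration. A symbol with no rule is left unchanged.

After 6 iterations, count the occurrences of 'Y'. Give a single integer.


Step 0: ZYZ  (1 'Y')
Step 1: ZZDZ  (0 'Y')
Step 2: ZZXDZXZ  (0 'Y')
Step 3: ZZYXDZXZYZ  (2 'Y')
Step 4: ZZZDYXDZXZYZZDZ  (2 'Y')
Step 5: ZZZXDZXZDYXDZXZYZZDZZXDZXZ  (2 'Y')
Step 6: ZZZYXDZXZYZXDZXZDYXDZXZYZZDZZXDZXZZYXDZXZYZ  (6 'Y')

Answer: 6


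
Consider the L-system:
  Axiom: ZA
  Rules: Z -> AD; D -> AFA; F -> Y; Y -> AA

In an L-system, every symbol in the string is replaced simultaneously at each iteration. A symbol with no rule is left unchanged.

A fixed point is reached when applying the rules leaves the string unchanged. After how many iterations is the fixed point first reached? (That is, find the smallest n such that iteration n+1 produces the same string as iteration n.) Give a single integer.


Answer: 4

Derivation:
Step 0: ZA
Step 1: ADA
Step 2: AAFAA
Step 3: AAYAA
Step 4: AAAAAA
Step 5: AAAAAA  (unchanged — fixed point at step 4)


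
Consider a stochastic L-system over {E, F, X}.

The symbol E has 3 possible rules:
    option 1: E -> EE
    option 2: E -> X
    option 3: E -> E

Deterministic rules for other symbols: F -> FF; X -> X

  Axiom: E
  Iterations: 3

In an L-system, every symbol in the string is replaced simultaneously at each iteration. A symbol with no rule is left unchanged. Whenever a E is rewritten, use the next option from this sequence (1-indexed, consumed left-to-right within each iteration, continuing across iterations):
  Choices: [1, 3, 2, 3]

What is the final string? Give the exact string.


Answer: EX

Derivation:
Step 0: E
Step 1: EE  (used choices [1])
Step 2: EX  (used choices [3, 2])
Step 3: EX  (used choices [3])


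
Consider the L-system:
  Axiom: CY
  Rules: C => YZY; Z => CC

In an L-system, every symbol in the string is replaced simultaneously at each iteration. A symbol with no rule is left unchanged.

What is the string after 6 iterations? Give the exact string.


Step 0: CY
Step 1: YZYY
Step 2: YCCYY
Step 3: YYZYYZYYY
Step 4: YYCCYYCCYYY
Step 5: YYYZYYZYYYYZYYZYYYY
Step 6: YYYCCYYCCYYYYCCYYCCYYYY

Answer: YYYCCYYCCYYYYCCYYCCYYYY


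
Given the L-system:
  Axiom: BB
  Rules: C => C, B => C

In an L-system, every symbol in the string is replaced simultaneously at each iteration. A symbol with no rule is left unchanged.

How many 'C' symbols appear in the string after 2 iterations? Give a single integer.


Step 0: BB  (0 'C')
Step 1: CC  (2 'C')
Step 2: CC  (2 'C')

Answer: 2


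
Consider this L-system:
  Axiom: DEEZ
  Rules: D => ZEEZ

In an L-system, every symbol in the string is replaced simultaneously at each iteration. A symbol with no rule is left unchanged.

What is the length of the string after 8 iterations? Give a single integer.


Step 0: length = 4
Step 1: length = 7
Step 2: length = 7
Step 3: length = 7
Step 4: length = 7
Step 5: length = 7
Step 6: length = 7
Step 7: length = 7
Step 8: length = 7

Answer: 7


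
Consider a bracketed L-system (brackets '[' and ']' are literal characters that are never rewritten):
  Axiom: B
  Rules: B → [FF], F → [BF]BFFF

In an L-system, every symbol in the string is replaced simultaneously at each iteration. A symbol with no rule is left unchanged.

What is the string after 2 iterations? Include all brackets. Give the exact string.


Step 0: B
Step 1: [FF]
Step 2: [[BF]BFFF[BF]BFFF]

Answer: [[BF]BFFF[BF]BFFF]


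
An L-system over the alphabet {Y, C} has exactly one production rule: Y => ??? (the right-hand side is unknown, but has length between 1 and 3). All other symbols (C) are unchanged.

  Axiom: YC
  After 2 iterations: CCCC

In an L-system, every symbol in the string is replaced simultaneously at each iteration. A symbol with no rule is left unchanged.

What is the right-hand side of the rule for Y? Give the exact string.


Trying Y => CCC:
  Step 0: YC
  Step 1: CCCC
  Step 2: CCCC
Matches the given result.

Answer: CCC


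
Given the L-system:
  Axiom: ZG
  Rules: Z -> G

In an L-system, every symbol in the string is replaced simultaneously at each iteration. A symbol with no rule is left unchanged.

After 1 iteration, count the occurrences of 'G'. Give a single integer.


Step 0: ZG  (1 'G')
Step 1: GG  (2 'G')

Answer: 2


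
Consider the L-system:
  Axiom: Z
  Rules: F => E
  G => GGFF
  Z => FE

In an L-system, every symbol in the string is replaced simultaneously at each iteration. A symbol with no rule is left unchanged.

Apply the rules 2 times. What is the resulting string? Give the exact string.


Answer: EE

Derivation:
Step 0: Z
Step 1: FE
Step 2: EE


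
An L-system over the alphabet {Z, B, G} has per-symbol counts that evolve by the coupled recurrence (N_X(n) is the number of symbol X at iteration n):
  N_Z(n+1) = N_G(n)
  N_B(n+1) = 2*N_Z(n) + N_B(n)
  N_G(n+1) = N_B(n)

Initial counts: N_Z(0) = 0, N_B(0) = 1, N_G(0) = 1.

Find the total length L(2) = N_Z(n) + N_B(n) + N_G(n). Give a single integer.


Step 0: N_Z=0, N_B=1, N_G=1, L=2
Step 1: N_Z=1, N_B=1, N_G=1, L=3
Step 2: N_Z=1, N_B=3, N_G=1, L=5

Answer: 5


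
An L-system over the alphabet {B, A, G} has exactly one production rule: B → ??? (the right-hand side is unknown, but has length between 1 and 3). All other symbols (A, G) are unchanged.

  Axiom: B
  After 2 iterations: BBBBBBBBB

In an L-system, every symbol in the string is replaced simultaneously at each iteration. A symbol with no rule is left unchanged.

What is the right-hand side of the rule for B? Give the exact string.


Answer: BBB

Derivation:
Trying B → BBB:
  Step 0: B
  Step 1: BBB
  Step 2: BBBBBBBBB
Matches the given result.


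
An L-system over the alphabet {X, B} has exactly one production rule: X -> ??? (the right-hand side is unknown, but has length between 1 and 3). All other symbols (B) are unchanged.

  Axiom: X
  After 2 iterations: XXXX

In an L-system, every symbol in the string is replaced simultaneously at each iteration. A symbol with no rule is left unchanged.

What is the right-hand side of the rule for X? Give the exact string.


Trying X -> XX:
  Step 0: X
  Step 1: XX
  Step 2: XXXX
Matches the given result.

Answer: XX


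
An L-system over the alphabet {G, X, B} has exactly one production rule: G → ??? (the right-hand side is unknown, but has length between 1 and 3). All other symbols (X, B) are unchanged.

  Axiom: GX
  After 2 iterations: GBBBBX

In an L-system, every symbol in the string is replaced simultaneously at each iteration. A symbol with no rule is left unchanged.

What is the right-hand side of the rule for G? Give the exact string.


Trying G → GBB:
  Step 0: GX
  Step 1: GBBX
  Step 2: GBBBBX
Matches the given result.

Answer: GBB


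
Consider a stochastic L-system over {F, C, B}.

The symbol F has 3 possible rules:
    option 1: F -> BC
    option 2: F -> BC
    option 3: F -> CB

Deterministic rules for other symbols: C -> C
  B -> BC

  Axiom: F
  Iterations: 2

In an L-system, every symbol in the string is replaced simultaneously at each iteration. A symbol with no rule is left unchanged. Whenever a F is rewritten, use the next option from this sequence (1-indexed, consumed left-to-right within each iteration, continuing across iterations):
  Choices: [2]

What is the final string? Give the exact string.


Answer: BCC

Derivation:
Step 0: F
Step 1: BC  (used choices [2])
Step 2: BCC  (used choices [])


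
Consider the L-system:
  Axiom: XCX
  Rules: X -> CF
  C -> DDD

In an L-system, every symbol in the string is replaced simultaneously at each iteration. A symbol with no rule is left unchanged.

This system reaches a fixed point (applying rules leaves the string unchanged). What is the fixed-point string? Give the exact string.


Step 0: XCX
Step 1: CFDDDCF
Step 2: DDDFDDDDDDF
Step 3: DDDFDDDDDDF  (unchanged — fixed point at step 2)

Answer: DDDFDDDDDDF


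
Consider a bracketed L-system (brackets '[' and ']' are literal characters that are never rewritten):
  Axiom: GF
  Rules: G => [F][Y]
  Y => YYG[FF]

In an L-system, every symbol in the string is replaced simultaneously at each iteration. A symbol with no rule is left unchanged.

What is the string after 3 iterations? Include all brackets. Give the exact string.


Step 0: GF
Step 1: [F][Y]F
Step 2: [F][YYG[FF]]F
Step 3: [F][YYG[FF]YYG[FF][F][Y][FF]]F

Answer: [F][YYG[FF]YYG[FF][F][Y][FF]]F


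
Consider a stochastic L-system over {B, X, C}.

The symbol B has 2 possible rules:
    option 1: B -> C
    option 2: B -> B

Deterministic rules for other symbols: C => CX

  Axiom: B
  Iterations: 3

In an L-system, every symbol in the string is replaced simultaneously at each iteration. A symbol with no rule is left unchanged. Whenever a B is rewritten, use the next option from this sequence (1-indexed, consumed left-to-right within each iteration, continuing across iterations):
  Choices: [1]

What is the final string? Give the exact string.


Step 0: B
Step 1: C  (used choices [1])
Step 2: CX  (used choices [])
Step 3: CXX  (used choices [])

Answer: CXX


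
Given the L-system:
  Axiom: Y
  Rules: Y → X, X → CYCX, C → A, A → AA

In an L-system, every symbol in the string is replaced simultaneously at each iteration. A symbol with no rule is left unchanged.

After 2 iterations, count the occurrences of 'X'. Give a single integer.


Step 0: Y  (0 'X')
Step 1: X  (1 'X')
Step 2: CYCX  (1 'X')

Answer: 1


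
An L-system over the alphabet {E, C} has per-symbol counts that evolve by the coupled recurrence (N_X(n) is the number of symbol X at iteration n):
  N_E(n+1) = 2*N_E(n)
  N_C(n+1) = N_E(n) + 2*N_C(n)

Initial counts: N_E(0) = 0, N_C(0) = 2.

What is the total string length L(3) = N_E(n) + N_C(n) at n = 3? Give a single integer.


Step 0: N_E=0, N_C=2, L=2
Step 1: N_E=0, N_C=4, L=4
Step 2: N_E=0, N_C=8, L=8
Step 3: N_E=0, N_C=16, L=16

Answer: 16


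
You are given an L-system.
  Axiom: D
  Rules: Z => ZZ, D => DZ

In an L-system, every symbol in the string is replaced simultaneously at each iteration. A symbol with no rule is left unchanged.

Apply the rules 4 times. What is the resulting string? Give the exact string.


Answer: DZZZZZZZZZZZZZZZ

Derivation:
Step 0: D
Step 1: DZ
Step 2: DZZZ
Step 3: DZZZZZZZ
Step 4: DZZZZZZZZZZZZZZZ


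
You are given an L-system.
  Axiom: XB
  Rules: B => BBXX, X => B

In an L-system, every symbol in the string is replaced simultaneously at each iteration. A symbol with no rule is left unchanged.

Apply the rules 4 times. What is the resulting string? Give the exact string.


Answer: BBXXBBXXBBBBXXBBXXBBBBXXBBXXBBXXBBXXBBBBXXBBXXBBBBXXBBXXBBXXBBXXBBBBXXBBXXBBBBXXBBXXBBXXBBXXBBBBXXBBXXBB

Derivation:
Step 0: XB
Step 1: BBBXX
Step 2: BBXXBBXXBBXXBB
Step 3: BBXXBBXXBBBBXXBBXXBBBBXXBBXXBBBBXXBBXX
Step 4: BBXXBBXXBBBBXXBBXXBBBBXXBBXXBBXXBBXXBBBBXXBBXXBBBBXXBBXXBBXXBBXXBBBBXXBBXXBBBBXXBBXXBBXXBBXXBBBBXXBBXXBB


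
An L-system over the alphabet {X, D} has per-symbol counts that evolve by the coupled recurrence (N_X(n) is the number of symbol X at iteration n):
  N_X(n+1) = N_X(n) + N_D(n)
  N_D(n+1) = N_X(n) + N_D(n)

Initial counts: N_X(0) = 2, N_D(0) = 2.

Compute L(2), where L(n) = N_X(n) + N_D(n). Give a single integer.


Answer: 16

Derivation:
Step 0: N_X=2, N_D=2, L=4
Step 1: N_X=4, N_D=4, L=8
Step 2: N_X=8, N_D=8, L=16


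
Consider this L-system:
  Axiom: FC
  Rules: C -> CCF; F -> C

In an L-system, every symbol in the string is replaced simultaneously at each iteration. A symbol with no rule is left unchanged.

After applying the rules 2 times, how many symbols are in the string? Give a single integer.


Answer: 10

Derivation:
Step 0: length = 2
Step 1: length = 4
Step 2: length = 10


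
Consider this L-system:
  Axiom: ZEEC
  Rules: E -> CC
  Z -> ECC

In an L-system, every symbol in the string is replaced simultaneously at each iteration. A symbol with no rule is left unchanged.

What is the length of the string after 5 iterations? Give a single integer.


Answer: 9

Derivation:
Step 0: length = 4
Step 1: length = 8
Step 2: length = 9
Step 3: length = 9
Step 4: length = 9
Step 5: length = 9


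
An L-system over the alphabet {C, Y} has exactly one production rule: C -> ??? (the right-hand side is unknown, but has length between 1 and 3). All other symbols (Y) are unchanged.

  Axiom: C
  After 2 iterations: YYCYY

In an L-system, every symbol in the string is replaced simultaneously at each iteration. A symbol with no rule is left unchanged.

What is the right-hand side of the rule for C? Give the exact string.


Trying C -> YCY:
  Step 0: C
  Step 1: YCY
  Step 2: YYCYY
Matches the given result.

Answer: YCY


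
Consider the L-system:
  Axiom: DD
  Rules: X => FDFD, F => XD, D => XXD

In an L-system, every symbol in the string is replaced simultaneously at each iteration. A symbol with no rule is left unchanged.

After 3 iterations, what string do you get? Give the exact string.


Answer: XDXXDXDXXDXDXXDXDXXDFDFDFDFDXXDXDXXDXDXXDXDXXDXDXXDFDFDFDFDXXD

Derivation:
Step 0: DD
Step 1: XXDXXD
Step 2: FDFDFDFDXXDFDFDFDFDXXD
Step 3: XDXXDXDXXDXDXXDXDXXDFDFDFDFDXXDXDXXDXDXXDXDXXDXDXXDFDFDFDFDXXD


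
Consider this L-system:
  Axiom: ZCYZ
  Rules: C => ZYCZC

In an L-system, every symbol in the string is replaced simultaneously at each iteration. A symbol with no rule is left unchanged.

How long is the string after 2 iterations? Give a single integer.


Answer: 16

Derivation:
Step 0: length = 4
Step 1: length = 8
Step 2: length = 16


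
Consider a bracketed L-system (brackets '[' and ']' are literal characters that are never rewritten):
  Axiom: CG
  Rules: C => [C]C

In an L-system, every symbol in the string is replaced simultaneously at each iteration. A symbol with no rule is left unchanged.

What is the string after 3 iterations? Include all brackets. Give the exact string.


Step 0: CG
Step 1: [C]CG
Step 2: [[C]C][C]CG
Step 3: [[[C]C][C]C][[C]C][C]CG

Answer: [[[C]C][C]C][[C]C][C]CG


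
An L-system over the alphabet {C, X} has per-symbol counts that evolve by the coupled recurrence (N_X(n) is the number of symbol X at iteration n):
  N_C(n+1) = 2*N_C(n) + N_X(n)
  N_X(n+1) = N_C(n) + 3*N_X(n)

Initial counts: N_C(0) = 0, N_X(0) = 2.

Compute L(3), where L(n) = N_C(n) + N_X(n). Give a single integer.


Answer: 110

Derivation:
Step 0: N_C=0, N_X=2, L=2
Step 1: N_C=2, N_X=6, L=8
Step 2: N_C=10, N_X=20, L=30
Step 3: N_C=40, N_X=70, L=110


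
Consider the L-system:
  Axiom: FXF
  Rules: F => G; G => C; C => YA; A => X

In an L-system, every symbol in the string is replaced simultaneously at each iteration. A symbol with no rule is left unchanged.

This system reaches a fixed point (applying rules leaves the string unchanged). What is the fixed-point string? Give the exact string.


Step 0: FXF
Step 1: GXG
Step 2: CXC
Step 3: YAXYA
Step 4: YXXYX
Step 5: YXXYX  (unchanged — fixed point at step 4)

Answer: YXXYX


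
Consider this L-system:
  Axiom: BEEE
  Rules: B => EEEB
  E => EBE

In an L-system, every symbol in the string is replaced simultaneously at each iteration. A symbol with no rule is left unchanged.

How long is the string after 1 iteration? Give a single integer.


Answer: 13

Derivation:
Step 0: length = 4
Step 1: length = 13


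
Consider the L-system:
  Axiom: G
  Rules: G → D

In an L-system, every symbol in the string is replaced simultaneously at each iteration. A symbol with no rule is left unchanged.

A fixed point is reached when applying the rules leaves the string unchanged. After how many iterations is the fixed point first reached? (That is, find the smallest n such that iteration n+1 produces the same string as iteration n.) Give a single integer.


Answer: 1

Derivation:
Step 0: G
Step 1: D
Step 2: D  (unchanged — fixed point at step 1)


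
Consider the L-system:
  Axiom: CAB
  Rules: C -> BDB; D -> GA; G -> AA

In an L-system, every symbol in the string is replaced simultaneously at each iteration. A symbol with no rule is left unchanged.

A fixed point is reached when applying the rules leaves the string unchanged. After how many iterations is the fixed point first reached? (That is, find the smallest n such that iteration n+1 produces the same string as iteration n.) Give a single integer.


Answer: 3

Derivation:
Step 0: CAB
Step 1: BDBAB
Step 2: BGABAB
Step 3: BAAABAB
Step 4: BAAABAB  (unchanged — fixed point at step 3)


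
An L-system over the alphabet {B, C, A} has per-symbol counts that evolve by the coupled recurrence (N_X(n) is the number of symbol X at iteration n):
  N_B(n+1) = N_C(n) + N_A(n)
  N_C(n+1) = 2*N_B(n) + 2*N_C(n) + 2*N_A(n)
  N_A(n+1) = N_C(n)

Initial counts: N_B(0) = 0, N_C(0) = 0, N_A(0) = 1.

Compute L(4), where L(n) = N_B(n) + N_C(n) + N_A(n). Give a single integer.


Step 0: N_B=0, N_C=0, N_A=1, L=1
Step 1: N_B=1, N_C=2, N_A=0, L=3
Step 2: N_B=2, N_C=6, N_A=2, L=10
Step 3: N_B=8, N_C=20, N_A=6, L=34
Step 4: N_B=26, N_C=68, N_A=20, L=114

Answer: 114


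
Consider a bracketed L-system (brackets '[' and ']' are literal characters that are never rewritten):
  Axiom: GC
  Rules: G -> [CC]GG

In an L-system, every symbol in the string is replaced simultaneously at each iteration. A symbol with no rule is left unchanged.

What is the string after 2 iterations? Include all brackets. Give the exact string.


Step 0: GC
Step 1: [CC]GGC
Step 2: [CC][CC]GG[CC]GGC

Answer: [CC][CC]GG[CC]GGC


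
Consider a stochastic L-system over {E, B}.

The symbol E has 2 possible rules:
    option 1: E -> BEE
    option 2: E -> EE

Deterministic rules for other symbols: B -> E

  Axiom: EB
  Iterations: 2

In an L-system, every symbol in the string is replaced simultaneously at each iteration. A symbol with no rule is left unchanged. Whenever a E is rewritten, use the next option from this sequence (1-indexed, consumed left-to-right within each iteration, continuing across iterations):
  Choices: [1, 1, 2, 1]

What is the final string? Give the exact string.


Step 0: EB
Step 1: BEEE  (used choices [1])
Step 2: EBEEEEBEE  (used choices [1, 2, 1])

Answer: EBEEEEBEE


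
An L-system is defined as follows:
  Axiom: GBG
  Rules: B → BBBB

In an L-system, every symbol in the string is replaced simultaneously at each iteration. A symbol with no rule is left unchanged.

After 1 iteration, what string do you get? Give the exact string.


Answer: GBBBBG

Derivation:
Step 0: GBG
Step 1: GBBBBG


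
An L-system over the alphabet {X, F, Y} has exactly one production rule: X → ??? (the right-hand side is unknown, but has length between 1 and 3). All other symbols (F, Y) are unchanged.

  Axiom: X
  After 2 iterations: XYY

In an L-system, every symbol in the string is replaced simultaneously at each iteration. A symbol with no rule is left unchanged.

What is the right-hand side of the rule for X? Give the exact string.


Answer: XY

Derivation:
Trying X → XY:
  Step 0: X
  Step 1: XY
  Step 2: XYY
Matches the given result.


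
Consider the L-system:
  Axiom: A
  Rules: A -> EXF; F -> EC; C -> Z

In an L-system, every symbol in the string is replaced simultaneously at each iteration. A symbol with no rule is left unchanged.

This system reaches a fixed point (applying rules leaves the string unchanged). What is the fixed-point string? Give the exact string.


Answer: EXEZ

Derivation:
Step 0: A
Step 1: EXF
Step 2: EXEC
Step 3: EXEZ
Step 4: EXEZ  (unchanged — fixed point at step 3)


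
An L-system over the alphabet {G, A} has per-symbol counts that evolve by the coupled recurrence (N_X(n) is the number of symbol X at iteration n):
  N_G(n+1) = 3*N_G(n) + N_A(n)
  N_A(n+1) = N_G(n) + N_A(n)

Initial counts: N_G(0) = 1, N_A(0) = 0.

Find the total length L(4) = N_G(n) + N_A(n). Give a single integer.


Step 0: N_G=1, N_A=0, L=1
Step 1: N_G=3, N_A=1, L=4
Step 2: N_G=10, N_A=4, L=14
Step 3: N_G=34, N_A=14, L=48
Step 4: N_G=116, N_A=48, L=164

Answer: 164


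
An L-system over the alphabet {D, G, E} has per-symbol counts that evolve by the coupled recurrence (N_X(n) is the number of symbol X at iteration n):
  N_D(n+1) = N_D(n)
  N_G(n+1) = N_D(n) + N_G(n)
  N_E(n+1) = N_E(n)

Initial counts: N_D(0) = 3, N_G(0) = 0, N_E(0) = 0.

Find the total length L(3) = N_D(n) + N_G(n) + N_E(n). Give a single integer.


Step 0: N_D=3, N_G=0, N_E=0, L=3
Step 1: N_D=3, N_G=3, N_E=0, L=6
Step 2: N_D=3, N_G=6, N_E=0, L=9
Step 3: N_D=3, N_G=9, N_E=0, L=12

Answer: 12


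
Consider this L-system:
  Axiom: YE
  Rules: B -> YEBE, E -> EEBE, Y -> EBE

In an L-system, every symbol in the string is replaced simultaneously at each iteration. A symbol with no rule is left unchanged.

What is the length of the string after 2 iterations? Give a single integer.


Step 0: length = 2
Step 1: length = 7
Step 2: length = 28

Answer: 28


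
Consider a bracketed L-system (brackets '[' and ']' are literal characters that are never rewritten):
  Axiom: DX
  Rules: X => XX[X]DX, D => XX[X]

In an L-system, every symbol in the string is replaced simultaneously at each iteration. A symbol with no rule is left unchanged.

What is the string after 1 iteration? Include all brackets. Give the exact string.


Answer: XX[X]XX[X]DX

Derivation:
Step 0: DX
Step 1: XX[X]XX[X]DX


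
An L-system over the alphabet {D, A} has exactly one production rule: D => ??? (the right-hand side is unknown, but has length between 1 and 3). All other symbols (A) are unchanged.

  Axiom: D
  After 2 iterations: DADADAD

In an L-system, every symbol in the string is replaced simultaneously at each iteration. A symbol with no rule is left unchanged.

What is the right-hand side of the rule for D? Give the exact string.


Trying D => DAD:
  Step 0: D
  Step 1: DAD
  Step 2: DADADAD
Matches the given result.

Answer: DAD


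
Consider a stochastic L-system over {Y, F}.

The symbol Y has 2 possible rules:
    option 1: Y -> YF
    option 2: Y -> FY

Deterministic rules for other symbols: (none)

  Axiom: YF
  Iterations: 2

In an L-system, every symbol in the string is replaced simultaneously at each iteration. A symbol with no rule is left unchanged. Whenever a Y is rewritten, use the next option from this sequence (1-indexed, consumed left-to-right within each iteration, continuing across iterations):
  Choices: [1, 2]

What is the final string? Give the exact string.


Answer: FYFF

Derivation:
Step 0: YF
Step 1: YFF  (used choices [1])
Step 2: FYFF  (used choices [2])


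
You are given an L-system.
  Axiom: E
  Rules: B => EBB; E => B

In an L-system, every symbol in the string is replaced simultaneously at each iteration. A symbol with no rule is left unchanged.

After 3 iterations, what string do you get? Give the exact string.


Answer: BEBBEBB

Derivation:
Step 0: E
Step 1: B
Step 2: EBB
Step 3: BEBBEBB


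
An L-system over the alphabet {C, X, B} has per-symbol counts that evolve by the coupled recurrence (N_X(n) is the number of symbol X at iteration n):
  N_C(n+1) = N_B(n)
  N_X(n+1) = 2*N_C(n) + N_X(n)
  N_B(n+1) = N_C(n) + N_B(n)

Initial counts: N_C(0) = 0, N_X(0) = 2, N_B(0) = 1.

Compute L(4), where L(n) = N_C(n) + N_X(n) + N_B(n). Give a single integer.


Answer: 18

Derivation:
Step 0: N_C=0, N_X=2, N_B=1, L=3
Step 1: N_C=1, N_X=2, N_B=1, L=4
Step 2: N_C=1, N_X=4, N_B=2, L=7
Step 3: N_C=2, N_X=6, N_B=3, L=11
Step 4: N_C=3, N_X=10, N_B=5, L=18


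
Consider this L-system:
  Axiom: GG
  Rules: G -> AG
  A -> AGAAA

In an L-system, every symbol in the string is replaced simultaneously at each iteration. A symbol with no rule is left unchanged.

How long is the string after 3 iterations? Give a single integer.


Answer: 58

Derivation:
Step 0: length = 2
Step 1: length = 4
Step 2: length = 14
Step 3: length = 58


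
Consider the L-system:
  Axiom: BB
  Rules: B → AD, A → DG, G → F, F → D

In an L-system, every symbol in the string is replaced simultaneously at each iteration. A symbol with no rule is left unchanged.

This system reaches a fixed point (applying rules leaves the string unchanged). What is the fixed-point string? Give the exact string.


Step 0: BB
Step 1: ADAD
Step 2: DGDDGD
Step 3: DFDDFD
Step 4: DDDDDD
Step 5: DDDDDD  (unchanged — fixed point at step 4)

Answer: DDDDDD


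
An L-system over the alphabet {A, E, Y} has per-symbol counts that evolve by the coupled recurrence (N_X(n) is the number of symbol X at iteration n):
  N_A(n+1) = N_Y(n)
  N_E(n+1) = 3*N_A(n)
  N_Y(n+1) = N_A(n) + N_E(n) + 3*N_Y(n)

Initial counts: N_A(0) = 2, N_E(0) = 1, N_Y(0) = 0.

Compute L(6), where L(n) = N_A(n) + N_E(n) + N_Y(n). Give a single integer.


Step 0: N_A=2, N_E=1, N_Y=0, L=3
Step 1: N_A=0, N_E=6, N_Y=3, L=9
Step 2: N_A=3, N_E=0, N_Y=15, L=18
Step 3: N_A=15, N_E=9, N_Y=48, L=72
Step 4: N_A=48, N_E=45, N_Y=168, L=261
Step 5: N_A=168, N_E=144, N_Y=597, L=909
Step 6: N_A=597, N_E=504, N_Y=2103, L=3204

Answer: 3204


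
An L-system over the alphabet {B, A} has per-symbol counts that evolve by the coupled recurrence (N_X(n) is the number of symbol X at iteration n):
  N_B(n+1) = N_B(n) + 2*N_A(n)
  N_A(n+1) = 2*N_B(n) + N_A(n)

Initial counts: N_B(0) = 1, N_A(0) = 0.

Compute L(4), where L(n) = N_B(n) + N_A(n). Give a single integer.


Answer: 81

Derivation:
Step 0: N_B=1, N_A=0, L=1
Step 1: N_B=1, N_A=2, L=3
Step 2: N_B=5, N_A=4, L=9
Step 3: N_B=13, N_A=14, L=27
Step 4: N_B=41, N_A=40, L=81


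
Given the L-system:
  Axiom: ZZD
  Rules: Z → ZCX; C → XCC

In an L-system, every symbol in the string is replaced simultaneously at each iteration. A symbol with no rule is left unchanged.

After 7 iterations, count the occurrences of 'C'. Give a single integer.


Step 0: ZZD  (0 'C')
Step 1: ZCXZCXD  (2 'C')
Step 2: ZCXXCCXZCXXCCXD  (6 'C')
Step 3: ZCXXCCXXXCCXCCXZCXXCCXXXCCXCCXD  (14 'C')
Step 4: ZCXXCCXXXCCXCCXXXXCCXCCXXCCXCCXZCXXCCXXXCCXCCXXXXCCXCCXXCCXCCXD  (30 'C')
Step 5: ZCXXCCXXXCCXCCXXXXCCXCCXXCCXCCXXXXXCCXCCXXCCXCCXXXCCXCCXXCCXCCXZCXXCCXXXCCXCCXXXXCCXCCXXCCXCCXXXXXCCXCCXXCCXCCXXXCCXCCXXCCXCCXD  (62 'C')
Step 6: ZCXXCCXXXCCXCCXXXXCCXCCXXCCXCCXXXXXCCXCCXXCCXCCXXXCCXCCXXCCXCCXXXXXXCCXCCXXCCXCCXXXCCXCCXXCCXCCXXXXCCXCCXXCCXCCXXXCCXCCXXCCXCCXZCXXCCXXXCCXCCXXXXCCXCCXXCCXCCXXXXXCCXCCXXCCXCCXXXCCXCCXXCCXCCXXXXXXCCXCCXXCCXCCXXXCCXCCXXCCXCCXXXXCCXCCXXCCXCCXXXCCXCCXXCCXCCXD  (126 'C')
Step 7: ZCXXCCXXXCCXCCXXXXCCXCCXXCCXCCXXXXXCCXCCXXCCXCCXXXCCXCCXXCCXCCXXXXXXCCXCCXXCCXCCXXXCCXCCXXCCXCCXXXXCCXCCXXCCXCCXXXCCXCCXXCCXCCXXXXXXXCCXCCXXCCXCCXXXCCXCCXXCCXCCXXXXCCXCCXXCCXCCXXXCCXCCXXCCXCCXXXXXCCXCCXXCCXCCXXXCCXCCXXCCXCCXXXXCCXCCXXCCXCCXXXCCXCCXXCCXCCXZCXXCCXXXCCXCCXXXXCCXCCXXCCXCCXXXXXCCXCCXXCCXCCXXXCCXCCXXCCXCCXXXXXXCCXCCXXCCXCCXXXCCXCCXXCCXCCXXXXCCXCCXXCCXCCXXXCCXCCXXCCXCCXXXXXXXCCXCCXXCCXCCXXXCCXCCXXCCXCCXXXXCCXCCXXCCXCCXXXCCXCCXXCCXCCXXXXXCCXCCXXCCXCCXXXCCXCCXXCCXCCXXXXCCXCCXXCCXCCXXXCCXCCXXCCXCCXD  (254 'C')

Answer: 254


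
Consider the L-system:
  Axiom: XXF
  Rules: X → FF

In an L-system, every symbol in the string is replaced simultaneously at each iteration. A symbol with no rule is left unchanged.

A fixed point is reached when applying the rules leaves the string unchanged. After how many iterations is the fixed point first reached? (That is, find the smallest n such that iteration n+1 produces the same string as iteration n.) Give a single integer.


Step 0: XXF
Step 1: FFFFF
Step 2: FFFFF  (unchanged — fixed point at step 1)

Answer: 1


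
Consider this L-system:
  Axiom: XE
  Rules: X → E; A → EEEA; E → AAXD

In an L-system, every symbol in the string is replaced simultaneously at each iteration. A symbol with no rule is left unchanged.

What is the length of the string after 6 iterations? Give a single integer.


Answer: 1388

Derivation:
Step 0: length = 2
Step 1: length = 5
Step 2: length = 14
Step 3: length = 47
Step 4: length = 140
Step 5: length = 455
Step 6: length = 1388


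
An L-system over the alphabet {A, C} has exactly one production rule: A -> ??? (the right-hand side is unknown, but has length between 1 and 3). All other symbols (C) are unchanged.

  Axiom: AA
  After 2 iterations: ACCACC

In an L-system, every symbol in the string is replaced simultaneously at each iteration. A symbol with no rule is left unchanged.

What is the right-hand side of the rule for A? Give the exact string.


Answer: AC

Derivation:
Trying A -> AC:
  Step 0: AA
  Step 1: ACAC
  Step 2: ACCACC
Matches the given result.


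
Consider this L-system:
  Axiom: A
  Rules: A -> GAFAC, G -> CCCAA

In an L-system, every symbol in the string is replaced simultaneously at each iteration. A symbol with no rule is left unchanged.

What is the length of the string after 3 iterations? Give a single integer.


Answer: 49

Derivation:
Step 0: length = 1
Step 1: length = 5
Step 2: length = 17
Step 3: length = 49


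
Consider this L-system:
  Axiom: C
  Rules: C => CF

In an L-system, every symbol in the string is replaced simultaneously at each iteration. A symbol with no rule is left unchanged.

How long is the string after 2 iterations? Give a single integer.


Answer: 3

Derivation:
Step 0: length = 1
Step 1: length = 2
Step 2: length = 3


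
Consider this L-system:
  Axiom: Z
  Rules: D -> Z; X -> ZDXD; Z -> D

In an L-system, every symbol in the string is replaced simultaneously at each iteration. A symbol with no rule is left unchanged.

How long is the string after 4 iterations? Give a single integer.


Step 0: length = 1
Step 1: length = 1
Step 2: length = 1
Step 3: length = 1
Step 4: length = 1

Answer: 1


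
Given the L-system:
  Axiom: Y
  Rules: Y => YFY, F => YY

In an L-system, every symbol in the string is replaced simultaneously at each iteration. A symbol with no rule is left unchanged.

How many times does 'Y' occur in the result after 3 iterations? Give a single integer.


Step 0: Y  (1 'Y')
Step 1: YFY  (2 'Y')
Step 2: YFYYYYFY  (6 'Y')
Step 3: YFYYYYFYYFYYFYYFYYYYFY  (16 'Y')

Answer: 16


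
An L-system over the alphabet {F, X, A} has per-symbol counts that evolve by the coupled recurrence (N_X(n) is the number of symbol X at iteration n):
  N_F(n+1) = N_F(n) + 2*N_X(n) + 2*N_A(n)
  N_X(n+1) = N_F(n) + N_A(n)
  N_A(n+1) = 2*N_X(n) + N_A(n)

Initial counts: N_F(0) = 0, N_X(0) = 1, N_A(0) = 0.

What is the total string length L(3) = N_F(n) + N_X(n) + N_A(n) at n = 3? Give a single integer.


Answer: 36

Derivation:
Step 0: N_F=0, N_X=1, N_A=0, L=1
Step 1: N_F=2, N_X=0, N_A=2, L=4
Step 2: N_F=6, N_X=4, N_A=2, L=12
Step 3: N_F=18, N_X=8, N_A=10, L=36


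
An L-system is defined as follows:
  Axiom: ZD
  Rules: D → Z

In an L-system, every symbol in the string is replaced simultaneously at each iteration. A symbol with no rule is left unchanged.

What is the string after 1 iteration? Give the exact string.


Step 0: ZD
Step 1: ZZ

Answer: ZZ


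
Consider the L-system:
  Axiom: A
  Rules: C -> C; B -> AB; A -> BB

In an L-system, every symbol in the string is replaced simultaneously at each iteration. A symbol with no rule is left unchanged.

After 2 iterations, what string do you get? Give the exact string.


Answer: ABAB

Derivation:
Step 0: A
Step 1: BB
Step 2: ABAB


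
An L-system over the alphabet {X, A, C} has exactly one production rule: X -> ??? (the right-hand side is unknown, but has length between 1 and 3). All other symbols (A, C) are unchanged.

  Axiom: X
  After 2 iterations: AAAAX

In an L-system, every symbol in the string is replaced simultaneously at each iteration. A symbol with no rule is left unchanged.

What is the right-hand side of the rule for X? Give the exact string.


Answer: AAX

Derivation:
Trying X -> AAX:
  Step 0: X
  Step 1: AAX
  Step 2: AAAAX
Matches the given result.


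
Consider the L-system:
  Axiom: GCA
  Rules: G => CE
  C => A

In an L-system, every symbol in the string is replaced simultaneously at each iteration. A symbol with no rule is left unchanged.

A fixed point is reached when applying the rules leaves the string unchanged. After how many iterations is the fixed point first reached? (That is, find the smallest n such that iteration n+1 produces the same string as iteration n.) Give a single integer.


Answer: 2

Derivation:
Step 0: GCA
Step 1: CEAA
Step 2: AEAA
Step 3: AEAA  (unchanged — fixed point at step 2)
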